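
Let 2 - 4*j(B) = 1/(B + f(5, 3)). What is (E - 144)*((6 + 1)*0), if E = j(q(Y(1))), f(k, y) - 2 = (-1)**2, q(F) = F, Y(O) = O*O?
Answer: 0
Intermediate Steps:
Y(O) = O**2
f(k, y) = 3 (f(k, y) = 2 + (-1)**2 = 2 + 1 = 3)
j(B) = 1/2 - 1/(4*(3 + B)) (j(B) = 1/2 - 1/(4*(B + 3)) = 1/2 - 1/(4*(3 + B)))
E = 7/16 (E = (5 + 2*1**2)/(4*(3 + 1**2)) = (5 + 2*1)/(4*(3 + 1)) = (1/4)*(5 + 2)/4 = (1/4)*(1/4)*7 = 7/16 ≈ 0.43750)
(E - 144)*((6 + 1)*0) = (7/16 - 144)*((6 + 1)*0) = -16079*0/16 = -2297/16*0 = 0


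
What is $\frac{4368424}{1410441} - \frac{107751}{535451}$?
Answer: $\frac{312442938719}{107888863413} \approx 2.896$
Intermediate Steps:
$\frac{4368424}{1410441} - \frac{107751}{535451} = 4368424 \cdot \frac{1}{1410441} - \frac{15393}{76493} = \frac{4368424}{1410441} - \frac{15393}{76493} = \frac{312442938719}{107888863413}$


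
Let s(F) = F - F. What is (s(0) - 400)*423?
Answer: -169200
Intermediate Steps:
s(F) = 0
(s(0) - 400)*423 = (0 - 400)*423 = -400*423 = -169200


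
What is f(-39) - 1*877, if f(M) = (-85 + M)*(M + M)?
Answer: 8795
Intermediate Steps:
f(M) = 2*M*(-85 + M) (f(M) = (-85 + M)*(2*M) = 2*M*(-85 + M))
f(-39) - 1*877 = 2*(-39)*(-85 - 39) - 1*877 = 2*(-39)*(-124) - 877 = 9672 - 877 = 8795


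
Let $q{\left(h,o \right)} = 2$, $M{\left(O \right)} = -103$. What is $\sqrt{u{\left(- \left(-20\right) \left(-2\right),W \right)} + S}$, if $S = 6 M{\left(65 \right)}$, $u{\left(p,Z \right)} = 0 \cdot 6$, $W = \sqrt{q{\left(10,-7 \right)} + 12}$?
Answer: $i \sqrt{618} \approx 24.86 i$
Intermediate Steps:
$W = \sqrt{14}$ ($W = \sqrt{2 + 12} = \sqrt{14} \approx 3.7417$)
$u{\left(p,Z \right)} = 0$
$S = -618$ ($S = 6 \left(-103\right) = -618$)
$\sqrt{u{\left(- \left(-20\right) \left(-2\right),W \right)} + S} = \sqrt{0 - 618} = \sqrt{-618} = i \sqrt{618}$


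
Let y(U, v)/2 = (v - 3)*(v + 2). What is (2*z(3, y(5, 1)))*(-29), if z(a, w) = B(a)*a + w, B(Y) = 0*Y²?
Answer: 696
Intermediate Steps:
B(Y) = 0
y(U, v) = 2*(-3 + v)*(2 + v) (y(U, v) = 2*((v - 3)*(v + 2)) = 2*((-3 + v)*(2 + v)) = 2*(-3 + v)*(2 + v))
z(a, w) = w (z(a, w) = 0*a + w = 0 + w = w)
(2*z(3, y(5, 1)))*(-29) = (2*(-12 - 2*1 + 2*1²))*(-29) = (2*(-12 - 2 + 2*1))*(-29) = (2*(-12 - 2 + 2))*(-29) = (2*(-12))*(-29) = -24*(-29) = 696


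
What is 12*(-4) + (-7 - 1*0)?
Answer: -55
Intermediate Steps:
12*(-4) + (-7 - 1*0) = -48 + (-7 + 0) = -48 - 7 = -55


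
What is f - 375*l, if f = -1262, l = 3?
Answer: -2387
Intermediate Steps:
f - 375*l = -1262 - 375*3 = -1262 - 1125 = -2387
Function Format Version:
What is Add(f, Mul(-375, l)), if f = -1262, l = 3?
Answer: -2387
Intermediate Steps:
Add(f, Mul(-375, l)) = Add(-1262, Mul(-375, 3)) = Add(-1262, -1125) = -2387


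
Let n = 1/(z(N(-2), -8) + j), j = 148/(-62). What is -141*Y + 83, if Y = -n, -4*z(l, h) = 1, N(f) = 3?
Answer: 3219/109 ≈ 29.532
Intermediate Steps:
z(l, h) = -1/4 (z(l, h) = -1/4*1 = -1/4)
j = -74/31 (j = 148*(-1/62) = -74/31 ≈ -2.3871)
n = -124/327 (n = 1/(-1/4 - 74/31) = 1/(-327/124) = -124/327 ≈ -0.37920)
Y = 124/327 (Y = -1*(-124/327) = 124/327 ≈ 0.37920)
-141*Y + 83 = -141*124/327 + 83 = -5828/109 + 83 = 3219/109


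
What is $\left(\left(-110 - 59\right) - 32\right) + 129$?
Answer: $-72$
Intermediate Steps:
$\left(\left(-110 - 59\right) - 32\right) + 129 = \left(-169 - 32\right) + 129 = -201 + 129 = -72$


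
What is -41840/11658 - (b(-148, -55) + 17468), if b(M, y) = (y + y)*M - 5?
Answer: -196708867/5829 ≈ -33747.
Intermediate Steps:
b(M, y) = -5 + 2*M*y (b(M, y) = (2*y)*M - 5 = 2*M*y - 5 = -5 + 2*M*y)
-41840/11658 - (b(-148, -55) + 17468) = -41840/11658 - ((-5 + 2*(-148)*(-55)) + 17468) = -41840*1/11658 - ((-5 + 16280) + 17468) = -20920/5829 - (16275 + 17468) = -20920/5829 - 1*33743 = -20920/5829 - 33743 = -196708867/5829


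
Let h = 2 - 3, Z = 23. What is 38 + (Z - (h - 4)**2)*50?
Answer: -62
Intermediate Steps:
h = -1
38 + (Z - (h - 4)**2)*50 = 38 + (23 - (-1 - 4)**2)*50 = 38 + (23 - 1*(-5)**2)*50 = 38 + (23 - 1*25)*50 = 38 + (23 - 25)*50 = 38 - 2*50 = 38 - 100 = -62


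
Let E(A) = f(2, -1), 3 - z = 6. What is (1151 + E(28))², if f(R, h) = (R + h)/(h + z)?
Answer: 21187609/16 ≈ 1.3242e+6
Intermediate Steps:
z = -3 (z = 3 - 1*6 = 3 - 6 = -3)
f(R, h) = (R + h)/(-3 + h) (f(R, h) = (R + h)/(h - 3) = (R + h)/(-3 + h))
E(A) = -¼ (E(A) = (2 - 1)/(-3 - 1) = 1/(-4) = -¼*1 = -¼)
(1151 + E(28))² = (1151 - ¼)² = (4603/4)² = 21187609/16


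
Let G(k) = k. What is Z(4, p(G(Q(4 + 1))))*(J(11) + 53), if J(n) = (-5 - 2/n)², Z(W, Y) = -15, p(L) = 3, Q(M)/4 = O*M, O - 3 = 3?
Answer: -144930/121 ≈ -1197.8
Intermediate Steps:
O = 6 (O = 3 + 3 = 6)
Q(M) = 24*M (Q(M) = 4*(6*M) = 24*M)
Z(4, p(G(Q(4 + 1))))*(J(11) + 53) = -15*((2 + 5*11)²/11² + 53) = -15*((2 + 55)²/121 + 53) = -15*((1/121)*57² + 53) = -15*((1/121)*3249 + 53) = -15*(3249/121 + 53) = -15*9662/121 = -144930/121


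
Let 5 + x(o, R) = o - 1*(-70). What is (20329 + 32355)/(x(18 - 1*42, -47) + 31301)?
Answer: 26342/15671 ≈ 1.6809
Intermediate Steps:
x(o, R) = 65 + o (x(o, R) = -5 + (o - 1*(-70)) = -5 + (o + 70) = -5 + (70 + o) = 65 + o)
(20329 + 32355)/(x(18 - 1*42, -47) + 31301) = (20329 + 32355)/((65 + (18 - 1*42)) + 31301) = 52684/((65 + (18 - 42)) + 31301) = 52684/((65 - 24) + 31301) = 52684/(41 + 31301) = 52684/31342 = 52684*(1/31342) = 26342/15671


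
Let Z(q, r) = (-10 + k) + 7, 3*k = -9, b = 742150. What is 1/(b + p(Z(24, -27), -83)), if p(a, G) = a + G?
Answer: 1/742061 ≈ 1.3476e-6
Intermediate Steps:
k = -3 (k = (⅓)*(-9) = -3)
Z(q, r) = -6 (Z(q, r) = (-10 - 3) + 7 = -13 + 7 = -6)
p(a, G) = G + a
1/(b + p(Z(24, -27), -83)) = 1/(742150 + (-83 - 6)) = 1/(742150 - 89) = 1/742061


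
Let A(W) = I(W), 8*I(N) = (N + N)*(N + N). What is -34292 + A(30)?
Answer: -33842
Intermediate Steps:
I(N) = N²/2 (I(N) = ((N + N)*(N + N))/8 = ((2*N)*(2*N))/8 = (4*N²)/8 = N²/2)
A(W) = W²/2
-34292 + A(30) = -34292 + (½)*30² = -34292 + (½)*900 = -34292 + 450 = -33842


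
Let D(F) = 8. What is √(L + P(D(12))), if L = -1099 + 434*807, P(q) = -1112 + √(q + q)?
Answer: √348031 ≈ 589.94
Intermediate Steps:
P(q) = -1112 + √2*√q (P(q) = -1112 + √(2*q) = -1112 + √2*√q)
L = 349139 (L = -1099 + 350238 = 349139)
√(L + P(D(12))) = √(349139 + (-1112 + √2*√8)) = √(349139 + (-1112 + √2*(2*√2))) = √(349139 + (-1112 + 4)) = √(349139 - 1108) = √348031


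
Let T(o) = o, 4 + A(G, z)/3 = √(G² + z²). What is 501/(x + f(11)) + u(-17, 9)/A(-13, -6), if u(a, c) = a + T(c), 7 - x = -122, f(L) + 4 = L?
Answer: 279715/77112 - 8*√205/567 ≈ 3.4254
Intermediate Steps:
A(G, z) = -12 + 3*√(G² + z²)
f(L) = -4 + L
x = 129 (x = 7 - 1*(-122) = 7 + 122 = 129)
u(a, c) = a + c
501/(x + f(11)) + u(-17, 9)/A(-13, -6) = 501/(129 + (-4 + 11)) + (-17 + 9)/(-12 + 3*√((-13)² + (-6)²)) = 501/(129 + 7) - 8/(-12 + 3*√(169 + 36)) = 501/136 - 8/(-12 + 3*√205)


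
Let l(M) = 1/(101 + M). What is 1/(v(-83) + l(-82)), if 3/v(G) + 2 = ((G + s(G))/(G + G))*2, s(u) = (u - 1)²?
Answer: 135641/2408 ≈ 56.329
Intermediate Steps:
s(u) = (-1 + u)²
v(G) = 3/(-2 + (G + (-1 + G)²)/G) (v(G) = 3/(-2 + ((G + (-1 + G)²)/(G + G))*2) = 3/(-2 + ((G + (-1 + G)²)/((2*G)))*2) = 3/(-2 + ((G + (-1 + G)²)*(1/(2*G)))*2) = 3/(-2 + ((G + (-1 + G)²)/(2*G))*2) = 3/(-2 + (G + (-1 + G)²)/G))
1/(v(-83) + l(-82)) = 1/(-3*(-83)/(-83 - (-1 - 83)²) + 1/(101 - 82)) = 1/(-3*(-83)/(-83 - 1*(-84)²) + 1/19) = 1/(-3*(-83)/(-83 - 1*7056) + 1/19) = 1/(-3*(-83)/(-83 - 7056) + 1/19) = 1/(-3*(-83)/(-7139) + 1/19) = 1/(-3*(-83)*(-1/7139) + 1/19) = 1/(-249/7139 + 1/19) = 1/(2408/135641) = 135641/2408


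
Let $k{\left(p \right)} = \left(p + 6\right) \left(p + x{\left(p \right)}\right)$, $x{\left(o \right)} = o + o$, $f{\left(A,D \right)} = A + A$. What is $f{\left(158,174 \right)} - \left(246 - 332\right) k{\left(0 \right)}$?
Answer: $316$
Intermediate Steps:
$f{\left(A,D \right)} = 2 A$
$x{\left(o \right)} = 2 o$
$k{\left(p \right)} = 3 p \left(6 + p\right)$ ($k{\left(p \right)} = \left(p + 6\right) \left(p + 2 p\right) = \left(6 + p\right) 3 p = 3 p \left(6 + p\right)$)
$f{\left(158,174 \right)} - \left(246 - 332\right) k{\left(0 \right)} = 2 \cdot 158 - \left(246 - 332\right) 3 \cdot 0 \left(6 + 0\right) = 316 - - 86 \cdot 3 \cdot 0 \cdot 6 = 316 - \left(-86\right) 0 = 316 - 0 = 316 + 0 = 316$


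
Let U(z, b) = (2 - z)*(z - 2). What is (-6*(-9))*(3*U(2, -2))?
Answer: 0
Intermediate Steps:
U(z, b) = (-2 + z)*(2 - z) (U(z, b) = (2 - z)*(-2 + z) = (-2 + z)*(2 - z))
(-6*(-9))*(3*U(2, -2)) = (-6*(-9))*(3*(-4 - 1*2² + 4*2)) = 54*(3*(-4 - 1*4 + 8)) = 54*(3*(-4 - 4 + 8)) = 54*(3*0) = 54*0 = 0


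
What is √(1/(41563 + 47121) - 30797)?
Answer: 17*I*√209527545433/44342 ≈ 175.49*I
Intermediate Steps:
√(1/(41563 + 47121) - 30797) = √(1/88684 - 30797) = √(-2731201147/88684) = 17*I*√209527545433/44342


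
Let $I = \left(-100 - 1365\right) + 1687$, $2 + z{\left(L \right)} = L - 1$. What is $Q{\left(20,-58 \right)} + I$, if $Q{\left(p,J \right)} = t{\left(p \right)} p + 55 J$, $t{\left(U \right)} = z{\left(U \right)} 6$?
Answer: $-928$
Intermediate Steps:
$z{\left(L \right)} = -3 + L$ ($z{\left(L \right)} = -2 + \left(L - 1\right) = -2 + \left(-1 + L\right) = -3 + L$)
$t{\left(U \right)} = -18 + 6 U$ ($t{\left(U \right)} = \left(-3 + U\right) 6 = -18 + 6 U$)
$Q{\left(p,J \right)} = 55 J + p \left(-18 + 6 p\right)$ ($Q{\left(p,J \right)} = \left(-18 + 6 p\right) p + 55 J = p \left(-18 + 6 p\right) + 55 J = 55 J + p \left(-18 + 6 p\right)$)
$I = 222$ ($I = -1465 + 1687 = 222$)
$Q{\left(20,-58 \right)} + I = \left(55 \left(-58\right) + 6 \cdot 20 \left(-3 + 20\right)\right) + 222 = \left(-3190 + 6 \cdot 20 \cdot 17\right) + 222 = \left(-3190 + 2040\right) + 222 = -1150 + 222 = -928$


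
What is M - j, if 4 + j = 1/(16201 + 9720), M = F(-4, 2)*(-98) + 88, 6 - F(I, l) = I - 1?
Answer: -25558107/25921 ≈ -986.00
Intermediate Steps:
F(I, l) = 7 - I (F(I, l) = 6 - (I - 1) = 6 - (-1 + I) = 6 + (1 - I) = 7 - I)
M = -990 (M = (7 - 1*(-4))*(-98) + 88 = (7 + 4)*(-98) + 88 = 11*(-98) + 88 = -1078 + 88 = -990)
j = -103683/25921 (j = -4 + 1/(16201 + 9720) = -4 + 1/25921 = -103683/25921 ≈ -4.0000)
M - j = -990 - 1*(-103683/25921) = -990 + 103683/25921 = -25558107/25921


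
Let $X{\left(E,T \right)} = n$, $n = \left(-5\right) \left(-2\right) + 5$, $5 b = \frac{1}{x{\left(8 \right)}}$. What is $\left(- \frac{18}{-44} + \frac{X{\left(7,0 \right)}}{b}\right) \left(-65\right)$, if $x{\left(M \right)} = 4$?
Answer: $- \frac{429585}{22} \approx -19527.0$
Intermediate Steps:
$b = \frac{1}{20}$ ($b = \frac{1}{5 \cdot 4} = \frac{1}{5} \cdot \frac{1}{4} = \frac{1}{20} \approx 0.05$)
$n = 15$ ($n = 10 + 5 = 15$)
$X{\left(E,T \right)} = 15$
$\left(- \frac{18}{-44} + \frac{X{\left(7,0 \right)}}{b}\right) \left(-65\right) = \left(- \frac{18}{-44} + 15 \frac{1}{\frac{1}{20}}\right) \left(-65\right) = \left(\left(-18\right) \left(- \frac{1}{44}\right) + 15 \cdot 20\right) \left(-65\right) = \left(\frac{9}{22} + 300\right) \left(-65\right) = \frac{6609}{22} \left(-65\right) = - \frac{429585}{22}$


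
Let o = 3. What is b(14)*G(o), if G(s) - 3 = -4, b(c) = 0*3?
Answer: 0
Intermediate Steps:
b(c) = 0
G(s) = -1 (G(s) = 3 - 4 = -1)
b(14)*G(o) = 0*(-1) = 0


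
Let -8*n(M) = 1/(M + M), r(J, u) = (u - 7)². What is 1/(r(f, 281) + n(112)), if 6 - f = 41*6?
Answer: 1792/134536191 ≈ 1.3320e-5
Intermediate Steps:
f = -240 (f = 6 - 41*6 = 6 - 1*246 = 6 - 246 = -240)
r(J, u) = (-7 + u)²
n(M) = -1/(16*M) (n(M) = -1/(8*(M + M)) = -1/(2*M)/8 = -1/(16*M))
1/(r(f, 281) + n(112)) = 1/((-7 + 281)² - 1/16/112) = 1/(274² - 1/16*1/112) = 1/(75076 - 1/1792) = 1/(134536191/1792) = 1792/134536191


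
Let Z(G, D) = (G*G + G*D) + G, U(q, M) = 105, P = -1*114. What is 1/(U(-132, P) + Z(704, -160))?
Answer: 1/383785 ≈ 2.6056e-6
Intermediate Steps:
P = -114
Z(G, D) = G + G² + D*G (Z(G, D) = (G² + D*G) + G = G + G² + D*G)
1/(U(-132, P) + Z(704, -160)) = 1/(105 + 704*(1 - 160 + 704)) = 1/(105 + 704*545) = 1/(105 + 383680) = 1/383785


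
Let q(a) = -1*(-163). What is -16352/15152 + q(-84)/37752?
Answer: -38428183/35751144 ≈ -1.0749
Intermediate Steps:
q(a) = 163
-16352/15152 + q(-84)/37752 = -16352/15152 + 163/37752 = -16352*1/15152 + 163*(1/37752) = -1022/947 + 163/37752 = -38428183/35751144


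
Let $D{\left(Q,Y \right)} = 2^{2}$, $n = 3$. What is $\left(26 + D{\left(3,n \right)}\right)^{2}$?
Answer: $900$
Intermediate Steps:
$D{\left(Q,Y \right)} = 4$
$\left(26 + D{\left(3,n \right)}\right)^{2} = \left(26 + 4\right)^{2} = 30^{2} = 900$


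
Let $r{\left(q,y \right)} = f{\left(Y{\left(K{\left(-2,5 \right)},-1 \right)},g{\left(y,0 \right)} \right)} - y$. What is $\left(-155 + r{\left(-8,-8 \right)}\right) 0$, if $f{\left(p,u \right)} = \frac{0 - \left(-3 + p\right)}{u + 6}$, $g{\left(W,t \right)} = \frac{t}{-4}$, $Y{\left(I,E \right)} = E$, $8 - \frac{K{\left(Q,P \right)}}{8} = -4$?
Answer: $0$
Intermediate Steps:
$K{\left(Q,P \right)} = 96$ ($K{\left(Q,P \right)} = 64 - -32 = 64 + 32 = 96$)
$g{\left(W,t \right)} = - \frac{t}{4}$ ($g{\left(W,t \right)} = t \left(- \frac{1}{4}\right) = - \frac{t}{4}$)
$f{\left(p,u \right)} = \frac{3 - p}{6 + u}$
$r{\left(q,y \right)} = \frac{2}{3} - y$ ($r{\left(q,y \right)} = \frac{3 - -1}{6 - 0} - y = \frac{3 + 1}{6 + 0} - y = \frac{1}{6} \cdot 4 - y = \frac{2}{3} - y$)
$\left(-155 + r{\left(-8,-8 \right)}\right) 0 = \left(-155 + \left(\frac{2}{3} - -8\right)\right) 0 = \left(-155 + \left(\frac{2}{3} + 8\right)\right) 0 = \left(-155 + \frac{26}{3}\right) 0 = \left(- \frac{439}{3}\right) 0 = 0$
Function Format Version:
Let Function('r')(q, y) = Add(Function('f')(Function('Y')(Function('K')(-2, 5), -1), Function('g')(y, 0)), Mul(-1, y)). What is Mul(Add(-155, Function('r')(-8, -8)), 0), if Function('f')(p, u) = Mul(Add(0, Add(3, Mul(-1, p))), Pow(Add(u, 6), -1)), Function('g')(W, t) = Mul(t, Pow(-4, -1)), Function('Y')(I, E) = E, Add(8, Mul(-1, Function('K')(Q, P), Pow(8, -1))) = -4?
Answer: 0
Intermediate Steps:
Function('K')(Q, P) = 96 (Function('K')(Q, P) = Add(64, Mul(-8, -4)) = Add(64, 32) = 96)
Function('g')(W, t) = Mul(Rational(-1, 4), t) (Function('g')(W, t) = Mul(t, Rational(-1, 4)) = Mul(Rational(-1, 4), t))
Function('f')(p, u) = Mul(Pow(Add(6, u), -1), Add(3, Mul(-1, p))) (Function('f')(p, u) = Mul(Add(3, Mul(-1, p)), Pow(Add(6, u), -1)) = Mul(Pow(Add(6, u), -1), Add(3, Mul(-1, p))))
Function('r')(q, y) = Add(Rational(2, 3), Mul(-1, y)) (Function('r')(q, y) = Add(Mul(Pow(Add(6, Mul(Rational(-1, 4), 0)), -1), Add(3, Mul(-1, -1))), Mul(-1, y)) = Add(Mul(Pow(Add(6, 0), -1), Add(3, 1)), Mul(-1, y)) = Add(Mul(Pow(6, -1), 4), Mul(-1, y)) = Add(Mul(Rational(1, 6), 4), Mul(-1, y)) = Add(Rational(2, 3), Mul(-1, y)))
Mul(Add(-155, Function('r')(-8, -8)), 0) = Mul(Add(-155, Add(Rational(2, 3), Mul(-1, -8))), 0) = Mul(Add(-155, Add(Rational(2, 3), 8)), 0) = Mul(Add(-155, Rational(26, 3)), 0) = Mul(Rational(-439, 3), 0) = 0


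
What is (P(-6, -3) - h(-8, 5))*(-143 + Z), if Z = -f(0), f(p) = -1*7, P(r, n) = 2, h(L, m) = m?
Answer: 408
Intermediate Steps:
f(p) = -7
Z = 7 (Z = -1*(-7) = 7)
(P(-6, -3) - h(-8, 5))*(-143 + Z) = (2 - 1*5)*(-143 + 7) = (2 - 5)*(-136) = -3*(-136) = 408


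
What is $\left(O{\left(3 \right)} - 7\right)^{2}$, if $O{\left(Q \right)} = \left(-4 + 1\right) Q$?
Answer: $256$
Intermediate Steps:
$O{\left(Q \right)} = - 3 Q$
$\left(O{\left(3 \right)} - 7\right)^{2} = \left(\left(-3\right) 3 - 7\right)^{2} = \left(-9 - 7\right)^{2} = \left(-16\right)^{2} = 256$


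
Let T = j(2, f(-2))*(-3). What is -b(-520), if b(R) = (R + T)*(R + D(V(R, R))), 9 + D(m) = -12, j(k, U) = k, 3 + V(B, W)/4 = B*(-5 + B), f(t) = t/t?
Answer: -284566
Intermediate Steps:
f(t) = 1
V(B, W) = -12 + 4*B*(-5 + B) (V(B, W) = -12 + 4*(B*(-5 + B)) = -12 + 4*B*(-5 + B))
D(m) = -21 (D(m) = -9 - 12 = -21)
T = -6 (T = 2*(-3) = -6)
b(R) = (-21 + R)*(-6 + R) (b(R) = (R - 6)*(R - 21) = (-6 + R)*(-21 + R) = (-21 + R)*(-6 + R))
-b(-520) = -(126 + (-520)² - 27*(-520)) = -(126 + 270400 + 14040) = -1*284566 = -284566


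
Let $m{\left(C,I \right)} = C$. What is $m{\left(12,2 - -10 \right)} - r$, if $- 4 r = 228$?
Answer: $69$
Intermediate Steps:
$r = -57$ ($r = \left(- \frac{1}{4}\right) 228 = -57$)
$m{\left(12,2 - -10 \right)} - r = 12 - -57 = 12 + 57 = 69$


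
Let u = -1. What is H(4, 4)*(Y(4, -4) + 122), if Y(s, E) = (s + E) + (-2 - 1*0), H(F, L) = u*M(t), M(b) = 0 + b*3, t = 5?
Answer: -1800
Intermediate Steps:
M(b) = 3*b (M(b) = 0 + 3*b = 3*b)
H(F, L) = -15 (H(F, L) = -3*5 = -1*15 = -15)
Y(s, E) = -2 + E + s (Y(s, E) = (E + s) + (-2 + 0) = (E + s) - 2 = -2 + E + s)
H(4, 4)*(Y(4, -4) + 122) = -15*((-2 - 4 + 4) + 122) = -15*(-2 + 122) = -15*120 = -1800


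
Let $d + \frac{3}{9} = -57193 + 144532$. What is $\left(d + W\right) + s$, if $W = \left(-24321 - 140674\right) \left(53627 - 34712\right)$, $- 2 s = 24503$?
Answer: $- \frac{18724832027}{6} \approx -3.1208 \cdot 10^{9}$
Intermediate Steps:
$s = - \frac{24503}{2}$ ($s = \left(- \frac{1}{2}\right) 24503 = - \frac{24503}{2} \approx -12252.0$)
$W = -3120880425$ ($W = \left(-164995\right) 18915 = -3120880425$)
$d = \frac{262016}{3}$ ($d = - \frac{1}{3} + \left(-57193 + 144532\right) = - \frac{1}{3} + 87339 = \frac{262016}{3} \approx 87339.0$)
$\left(d + W\right) + s = \left(\frac{262016}{3} - 3120880425\right) - \frac{24503}{2} = - \frac{9362379259}{3} - \frac{24503}{2} = - \frac{18724832027}{6}$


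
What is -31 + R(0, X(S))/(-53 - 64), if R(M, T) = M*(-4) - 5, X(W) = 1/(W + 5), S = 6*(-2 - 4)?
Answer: -3622/117 ≈ -30.957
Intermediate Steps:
S = -36 (S = 6*(-6) = -36)
X(W) = 1/(5 + W)
R(M, T) = -5 - 4*M (R(M, T) = -4*M - 5 = -5 - 4*M)
-31 + R(0, X(S))/(-53 - 64) = -31 + (-5 - 4*0)/(-53 - 64) = -31 + (-5 + 0)/(-117) = -31 - 5*(-1/117) = -31 + 5/117 = -3622/117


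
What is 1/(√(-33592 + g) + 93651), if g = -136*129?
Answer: 93651/8770560937 - 8*I*√799/8770560937 ≈ 1.0678e-5 - 2.5783e-8*I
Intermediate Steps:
g = -17544
1/(√(-33592 + g) + 93651) = 1/(√(-33592 - 17544) + 93651) = 1/(√(-51136) + 93651) = 1/(8*I*√799 + 93651) = 1/(93651 + 8*I*√799)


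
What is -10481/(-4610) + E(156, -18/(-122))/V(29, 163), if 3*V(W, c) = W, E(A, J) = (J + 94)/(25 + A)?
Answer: 3435326599/1476071290 ≈ 2.3273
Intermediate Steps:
E(A, J) = (94 + J)/(25 + A)
V(W, c) = W/3
-10481/(-4610) + E(156, -18/(-122))/V(29, 163) = -10481/(-4610) + ((94 - 18/(-122))/(25 + 156))/(((1/3)*29)) = -10481*(-1/4610) + ((94 - 18*(-1/122))/181)/(29/3) = 10481/4610 + ((94 + 9/61)/181)*(3/29) = 10481/4610 + ((1/181)*(5743/61))*(3/29) = 10481/4610 + (5743/11041)*(3/29) = 10481/4610 + 17229/320189 = 3435326599/1476071290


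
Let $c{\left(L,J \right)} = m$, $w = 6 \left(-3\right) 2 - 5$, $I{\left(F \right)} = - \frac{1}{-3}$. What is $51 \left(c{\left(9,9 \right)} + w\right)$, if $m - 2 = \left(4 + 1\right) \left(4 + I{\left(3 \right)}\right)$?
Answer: $-884$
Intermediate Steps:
$I{\left(F \right)} = \frac{1}{3}$ ($I{\left(F \right)} = \left(-1\right) \left(- \frac{1}{3}\right) = \frac{1}{3}$)
$w = -41$ ($w = \left(-18\right) 2 - 5 = -36 - 5 = -41$)
$m = \frac{71}{3}$ ($m = 2 + \left(4 + 1\right) \left(4 + \frac{1}{3}\right) = 2 + 5 \cdot \frac{13}{3} = 2 + \frac{65}{3} = \frac{71}{3} \approx 23.667$)
$c{\left(L,J \right)} = \frac{71}{3}$
$51 \left(c{\left(9,9 \right)} + w\right) = 51 \left(\frac{71}{3} - 41\right) = 51 \left(- \frac{52}{3}\right) = -884$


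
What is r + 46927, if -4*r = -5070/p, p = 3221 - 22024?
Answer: 1764734227/37606 ≈ 46927.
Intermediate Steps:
p = -18803
r = -2535/37606 (r = -(-2535)/(2*(-18803)) = -(-2535)*(-1)/(2*18803) = -1/4*5070/18803 = -2535/37606 ≈ -0.067410)
r + 46927 = -2535/37606 + 46927 = 1764734227/37606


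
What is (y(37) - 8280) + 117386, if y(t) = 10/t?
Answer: 4036932/37 ≈ 1.0911e+5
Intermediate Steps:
(y(37) - 8280) + 117386 = (10/37 - 8280) + 117386 = -306350/37 + 117386 = 4036932/37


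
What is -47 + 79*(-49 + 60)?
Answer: 822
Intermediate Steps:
-47 + 79*(-49 + 60) = -47 + 79*11 = -47 + 869 = 822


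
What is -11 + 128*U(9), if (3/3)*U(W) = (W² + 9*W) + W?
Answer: 21877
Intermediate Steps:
U(W) = W² + 10*W (U(W) = (W² + 9*W) + W = W² + 10*W)
-11 + 128*U(9) = -11 + 128*(9*(10 + 9)) = -11 + 128*(9*19) = -11 + 128*171 = -11 + 21888 = 21877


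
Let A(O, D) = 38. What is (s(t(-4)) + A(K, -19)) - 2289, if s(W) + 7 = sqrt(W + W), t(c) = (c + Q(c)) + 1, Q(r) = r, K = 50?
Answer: -2258 + I*sqrt(14) ≈ -2258.0 + 3.7417*I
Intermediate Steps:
t(c) = 1 + 2*c (t(c) = (c + c) + 1 = 2*c + 1 = 1 + 2*c)
s(W) = -7 + sqrt(2)*sqrt(W) (s(W) = -7 + sqrt(W + W) = -7 + sqrt(2*W) = -7 + sqrt(2)*sqrt(W))
(s(t(-4)) + A(K, -19)) - 2289 = ((-7 + sqrt(2)*sqrt(1 + 2*(-4))) + 38) - 2289 = ((-7 + sqrt(2)*sqrt(1 - 8)) + 38) - 2289 = ((-7 + sqrt(2)*sqrt(-7)) + 38) - 2289 = ((-7 + sqrt(2)*(I*sqrt(7))) + 38) - 2289 = ((-7 + I*sqrt(14)) + 38) - 2289 = (31 + I*sqrt(14)) - 2289 = -2258 + I*sqrt(14)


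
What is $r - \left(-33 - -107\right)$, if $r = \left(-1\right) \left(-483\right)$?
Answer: $409$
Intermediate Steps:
$r = 483$
$r - \left(-33 - -107\right) = 483 - \left(-33 - -107\right) = 483 - \left(-33 + 107\right) = 483 - 74 = 409$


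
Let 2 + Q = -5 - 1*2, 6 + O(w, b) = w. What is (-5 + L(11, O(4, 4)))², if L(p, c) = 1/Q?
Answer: 2116/81 ≈ 26.123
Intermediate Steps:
O(w, b) = -6 + w
Q = -9 (Q = -2 + (-5 - 1*2) = -2 + (-5 - 2) = -2 - 7 = -9)
L(p, c) = -⅑ (L(p, c) = 1/(-9) = 1*(-⅑) = -⅑)
(-5 + L(11, O(4, 4)))² = (-5 - ⅑)² = (-46/9)² = 2116/81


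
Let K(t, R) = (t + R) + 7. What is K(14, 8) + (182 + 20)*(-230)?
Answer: -46431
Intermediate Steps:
K(t, R) = 7 + R + t (K(t, R) = (R + t) + 7 = 7 + R + t)
K(14, 8) + (182 + 20)*(-230) = (7 + 8 + 14) + (182 + 20)*(-230) = 29 + 202*(-230) = 29 - 46460 = -46431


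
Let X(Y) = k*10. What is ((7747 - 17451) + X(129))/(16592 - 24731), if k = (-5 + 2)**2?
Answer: 9614/8139 ≈ 1.1812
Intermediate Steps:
k = 9 (k = (-3)**2 = 9)
X(Y) = 90 (X(Y) = 9*10 = 90)
((7747 - 17451) + X(129))/(16592 - 24731) = ((7747 - 17451) + 90)/(16592 - 24731) = (-9704 + 90)/(-8139) = -9614*(-1/8139) = 9614/8139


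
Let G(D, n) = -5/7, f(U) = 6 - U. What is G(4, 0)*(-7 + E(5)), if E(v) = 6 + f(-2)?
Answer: -5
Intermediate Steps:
E(v) = 14 (E(v) = 6 + (6 - 1*(-2)) = 6 + (6 + 2) = 6 + 8 = 14)
G(D, n) = -5/7 (G(D, n) = -5*⅐ = -5/7)
G(4, 0)*(-7 + E(5)) = -5*(-7 + 14)/7 = -5/7*7 = -5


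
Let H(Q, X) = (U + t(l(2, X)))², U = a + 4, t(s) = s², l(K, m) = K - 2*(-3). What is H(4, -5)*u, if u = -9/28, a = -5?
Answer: -5103/4 ≈ -1275.8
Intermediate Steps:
l(K, m) = 6 + K (l(K, m) = K + 6 = 6 + K)
U = -1 (U = -5 + 4 = -1)
u = -9/28 (u = -9*1/28 = -9/28 ≈ -0.32143)
H(Q, X) = 3969 (H(Q, X) = (-1 + (6 + 2)²)² = (-1 + 8²)² = (-1 + 64)² = 63² = 3969)
H(4, -5)*u = 3969*(-9/28) = -5103/4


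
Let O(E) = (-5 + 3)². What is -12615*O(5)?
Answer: -50460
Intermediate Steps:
O(E) = 4 (O(E) = (-2)² = 4)
-12615*O(5) = -12615*4 = -50460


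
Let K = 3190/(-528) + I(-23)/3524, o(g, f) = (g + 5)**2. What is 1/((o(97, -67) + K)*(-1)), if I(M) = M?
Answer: -21144/219854293 ≈ -9.6173e-5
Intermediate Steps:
o(g, f) = (5 + g)**2
K = -127883/21144 (K = 3190/(-528) - 23/3524 = 3190*(-1/528) - 23*1/3524 = -145/24 - 23/3524 = -127883/21144 ≈ -6.0482)
1/((o(97, -67) + K)*(-1)) = 1/(((5 + 97)**2 - 127883/21144)*(-1)) = 1/((102**2 - 127883/21144)*(-1)) = 1/((10404 - 127883/21144)*(-1)) = 1/((219854293/21144)*(-1)) = 1/(-219854293/21144) = -21144/219854293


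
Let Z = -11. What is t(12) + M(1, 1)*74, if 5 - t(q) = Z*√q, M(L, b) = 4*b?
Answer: 301 + 22*√3 ≈ 339.10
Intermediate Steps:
t(q) = 5 + 11*√q (t(q) = 5 - (-11)*√q = 5 + 11*√q)
t(12) + M(1, 1)*74 = (5 + 11*√12) + (4*1)*74 = (5 + 11*(2*√3)) + 4*74 = (5 + 22*√3) + 296 = 301 + 22*√3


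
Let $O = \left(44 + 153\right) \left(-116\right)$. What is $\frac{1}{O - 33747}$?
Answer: $- \frac{1}{56599} \approx -1.7668 \cdot 10^{-5}$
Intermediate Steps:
$O = -22852$ ($O = 197 \left(-116\right) = -22852$)
$\frac{1}{O - 33747} = \frac{1}{-22852 - 33747} = \frac{1}{-56599} = - \frac{1}{56599}$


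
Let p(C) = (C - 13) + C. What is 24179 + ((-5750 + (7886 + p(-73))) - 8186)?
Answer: 17970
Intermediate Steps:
p(C) = -13 + 2*C (p(C) = (-13 + C) + C = -13 + 2*C)
24179 + ((-5750 + (7886 + p(-73))) - 8186) = 24179 + ((-5750 + (7886 + (-13 + 2*(-73)))) - 8186) = 24179 + ((-5750 + (7886 + (-13 - 146))) - 8186) = 24179 + ((-5750 + (7886 - 159)) - 8186) = 24179 + ((-5750 + 7727) - 8186) = 24179 + (1977 - 8186) = 24179 - 6209 = 17970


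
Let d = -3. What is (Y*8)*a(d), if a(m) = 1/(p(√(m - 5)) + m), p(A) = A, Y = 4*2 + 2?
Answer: -240/17 - 160*I*√2/17 ≈ -14.118 - 13.31*I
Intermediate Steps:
Y = 10 (Y = 8 + 2 = 10)
a(m) = 1/(m + √(-5 + m)) (a(m) = 1/(√(m - 5) + m) = 1/(√(-5 + m) + m) = 1/(m + √(-5 + m)))
(Y*8)*a(d) = (10*8)/(-3 + √(-5 - 3)) = 80/(-3 + √(-8)) = 80/(-3 + 2*I*√2)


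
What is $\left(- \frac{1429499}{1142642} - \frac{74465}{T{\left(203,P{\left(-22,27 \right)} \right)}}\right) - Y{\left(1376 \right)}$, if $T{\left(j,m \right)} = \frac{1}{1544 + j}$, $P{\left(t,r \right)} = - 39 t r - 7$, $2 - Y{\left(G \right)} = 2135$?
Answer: $- \frac{148644267592023}{1142642} \approx -1.3009 \cdot 10^{8}$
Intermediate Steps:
$Y{\left(G \right)} = -2133$ ($Y{\left(G \right)} = 2 - 2135 = -2133$)
$P{\left(t,r \right)} = -7 - 39 r t$ ($P{\left(t,r \right)} = - 39 r t - 7 = -7 - 39 r t$)
$\left(- \frac{1429499}{1142642} - \frac{74465}{T{\left(203,P{\left(-22,27 \right)} \right)}}\right) - Y{\left(1376 \right)} = \left(- \frac{1429499}{1142642} - \frac{74465}{\frac{1}{1544 + 203}}\right) - -2133 = \left(\left(-1429499\right) \frac{1}{1142642} - \frac{74465}{\frac{1}{1747}}\right) + 2133 = \left(- \frac{1429499}{1142642} - 74465 \frac{1}{\frac{1}{1747}}\right) + 2133 = \left(- \frac{1429499}{1142642} - 130090355\right) + 2133 = - \frac{148646704847409}{1142642} + 2133 = - \frac{148644267592023}{1142642}$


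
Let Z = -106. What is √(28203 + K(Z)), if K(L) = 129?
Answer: 6*√787 ≈ 168.32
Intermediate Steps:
√(28203 + K(Z)) = √(28203 + 129) = √28332 = 6*√787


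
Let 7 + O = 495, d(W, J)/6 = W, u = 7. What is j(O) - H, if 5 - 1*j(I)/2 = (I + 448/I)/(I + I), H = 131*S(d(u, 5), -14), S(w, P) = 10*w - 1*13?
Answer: -198359075/3721 ≈ -53308.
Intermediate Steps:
d(W, J) = 6*W
O = 488 (O = -7 + 495 = 488)
S(w, P) = -13 + 10*w (S(w, P) = 10*w - 13 = -13 + 10*w)
H = 53317 (H = 131*(-13 + 10*(6*7)) = 131*(-13 + 10*42) = 131*(-13 + 420) = 131*407 = 53317)
j(I) = 10 - (I + 448/I)/I (j(I) = 10 - 2*(I + 448/I)/(I + I) = 10 - 2*(I + 448/I)/(2*I) = 10 - 2*(I + 448/I)*1/(2*I) = 10 - (I + 448/I)/I)
j(O) - H = (9 - 448/488²) - 1*53317 = (9 - 448*1/238144) - 53317 = (9 - 7/3721) - 53317 = 33482/3721 - 53317 = -198359075/3721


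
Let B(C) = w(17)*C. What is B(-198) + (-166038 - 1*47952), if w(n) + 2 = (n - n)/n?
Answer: -213594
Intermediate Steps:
w(n) = -2 (w(n) = -2 + (n - n)/n = -2 + 0/n = -2 + 0 = -2)
B(C) = -2*C
B(-198) + (-166038 - 1*47952) = -2*(-198) + (-166038 - 1*47952) = 396 + (-166038 - 47952) = 396 - 213990 = -213594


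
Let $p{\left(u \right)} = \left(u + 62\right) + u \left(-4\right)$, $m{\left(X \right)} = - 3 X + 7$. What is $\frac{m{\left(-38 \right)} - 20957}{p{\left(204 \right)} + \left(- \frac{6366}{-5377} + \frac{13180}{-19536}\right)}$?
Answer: $\frac{547179780048}{14430323071} \approx 37.919$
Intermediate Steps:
$m{\left(X \right)} = 7 - 3 X$
$p{\left(u \right)} = 62 - 3 u$ ($p{\left(u \right)} = \left(62 + u\right) - 4 u = 62 - 3 u$)
$\frac{m{\left(-38 \right)} - 20957}{p{\left(204 \right)} + \left(- \frac{6366}{-5377} + \frac{13180}{-19536}\right)} = \frac{\left(7 - -114\right) - 20957}{\left(62 - 612\right) + \left(- \frac{6366}{-5377} + \frac{13180}{-19536}\right)} = \frac{\left(7 + 114\right) - 20957}{\left(62 - 612\right) + \left(\left(-6366\right) \left(- \frac{1}{5377}\right) + 13180 \left(- \frac{1}{19536}\right)\right)} = \frac{121 - 20957}{-550 + \left(\frac{6366}{5377} - \frac{3295}{4884}\right)} = - \frac{20836}{-550 + \frac{13374329}{26261268}} = - \frac{20836}{- \frac{14430323071}{26261268}} = \left(-20836\right) \left(- \frac{26261268}{14430323071}\right) = \frac{547179780048}{14430323071}$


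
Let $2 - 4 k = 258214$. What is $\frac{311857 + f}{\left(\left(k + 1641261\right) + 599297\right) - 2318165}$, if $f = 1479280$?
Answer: $- \frac{1791137}{142160} \approx -12.599$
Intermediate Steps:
$k = -64553$ ($k = \frac{1}{2} - \frac{129107}{2} = -64553$)
$\frac{311857 + f}{\left(\left(k + 1641261\right) + 599297\right) - 2318165} = \frac{311857 + 1479280}{\left(\left(-64553 + 1641261\right) + 599297\right) - 2318165} = \frac{1791137}{\left(1576708 + 599297\right) - 2318165} = \frac{1791137}{2176005 - 2318165} = \frac{1791137}{-142160} = 1791137 \left(- \frac{1}{142160}\right) = - \frac{1791137}{142160}$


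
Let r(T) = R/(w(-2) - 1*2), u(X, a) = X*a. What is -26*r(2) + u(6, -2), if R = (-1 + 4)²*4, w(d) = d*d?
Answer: -480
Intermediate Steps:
w(d) = d²
R = 36 (R = 3²*4 = 9*4 = 36)
r(T) = 18 (r(T) = 36/((-2)² - 1*2) = 36/(4 - 2) = 36/2 = 36*(½) = 18)
-26*r(2) + u(6, -2) = -26*18 + 6*(-2) = -468 - 12 = -480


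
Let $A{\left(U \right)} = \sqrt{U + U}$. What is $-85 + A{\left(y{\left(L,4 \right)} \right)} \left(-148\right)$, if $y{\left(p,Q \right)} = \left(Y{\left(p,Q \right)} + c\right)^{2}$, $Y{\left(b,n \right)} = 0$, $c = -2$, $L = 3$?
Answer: $-85 - 296 \sqrt{2} \approx -503.61$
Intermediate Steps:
$y{\left(p,Q \right)} = 4$ ($y{\left(p,Q \right)} = \left(0 - 2\right)^{2} = \left(-2\right)^{2} = 4$)
$A{\left(U \right)} = \sqrt{2} \sqrt{U}$ ($A{\left(U \right)} = \sqrt{2 U} = \sqrt{2} \sqrt{U}$)
$-85 + A{\left(y{\left(L,4 \right)} \right)} \left(-148\right) = -85 + \sqrt{2} \sqrt{4} \left(-148\right) = -85 + \sqrt{2} \cdot 2 \left(-148\right) = -85 + 2 \sqrt{2} \left(-148\right) = -85 - 296 \sqrt{2}$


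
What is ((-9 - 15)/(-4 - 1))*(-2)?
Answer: -48/5 ≈ -9.6000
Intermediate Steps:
((-9 - 15)/(-4 - 1))*(-2) = -24/(-5)*(-2) = -24*(-⅕)*(-2) = (24/5)*(-2) = -48/5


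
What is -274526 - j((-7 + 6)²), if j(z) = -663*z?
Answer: -273863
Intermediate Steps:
-274526 - j((-7 + 6)²) = -274526 - (-663)*(-7 + 6)² = -274526 - (-663)*(-1)² = -274526 - (-663) = -274526 - 1*(-663) = -274526 + 663 = -273863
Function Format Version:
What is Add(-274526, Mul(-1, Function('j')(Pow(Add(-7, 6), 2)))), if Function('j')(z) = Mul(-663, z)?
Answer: -273863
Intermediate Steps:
Add(-274526, Mul(-1, Function('j')(Pow(Add(-7, 6), 2)))) = Add(-274526, Mul(-1, Mul(-663, Pow(Add(-7, 6), 2)))) = Add(-274526, Mul(-1, Mul(-663, Pow(-1, 2)))) = Add(-274526, Mul(-1, Mul(-663, 1))) = Add(-274526, Mul(-1, -663)) = Add(-274526, 663) = -273863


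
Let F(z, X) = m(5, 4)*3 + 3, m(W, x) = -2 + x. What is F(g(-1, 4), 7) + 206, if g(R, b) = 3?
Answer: 215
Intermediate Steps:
F(z, X) = 9 (F(z, X) = (-2 + 4)*3 + 3 = 2*3 + 3 = 6 + 3 = 9)
F(g(-1, 4), 7) + 206 = 9 + 206 = 215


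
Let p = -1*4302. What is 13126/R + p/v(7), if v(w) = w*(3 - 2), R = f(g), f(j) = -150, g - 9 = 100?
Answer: -368591/525 ≈ -702.08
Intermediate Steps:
g = 109 (g = 9 + 100 = 109)
R = -150
p = -4302
v(w) = w (v(w) = w*1 = w)
13126/R + p/v(7) = 13126/(-150) - 4302/7 = 13126*(-1/150) - 4302*1/7 = -6563/75 - 4302/7 = -368591/525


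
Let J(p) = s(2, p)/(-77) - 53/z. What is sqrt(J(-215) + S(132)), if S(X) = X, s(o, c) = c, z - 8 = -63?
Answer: sqrt(20122410)/385 ≈ 11.651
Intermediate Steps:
z = -55 (z = 8 - 63 = -55)
J(p) = 53/55 - p/77 (J(p) = p/(-77) - 53/(-55) = p*(-1/77) - 53*(-1/55) = -p/77 + 53/55 = 53/55 - p/77)
sqrt(J(-215) + S(132)) = sqrt((53/55 - 1/77*(-215)) + 132) = sqrt((53/55 + 215/77) + 132) = sqrt(1446/385 + 132) = sqrt(52266/385) = sqrt(20122410)/385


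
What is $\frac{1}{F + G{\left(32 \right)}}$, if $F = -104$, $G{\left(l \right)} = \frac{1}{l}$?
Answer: $- \frac{32}{3327} \approx -0.0096183$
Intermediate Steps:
$\frac{1}{F + G{\left(32 \right)}} = \frac{1}{-104 + \frac{1}{32}} = \frac{1}{- \frac{3327}{32}} = - \frac{32}{3327}$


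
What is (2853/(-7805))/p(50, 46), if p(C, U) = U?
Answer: -2853/359030 ≈ -0.0079464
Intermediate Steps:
(2853/(-7805))/p(50, 46) = (2853/(-7805))/46 = (2853*(-1/7805))*(1/46) = -2853/7805*1/46 = -2853/359030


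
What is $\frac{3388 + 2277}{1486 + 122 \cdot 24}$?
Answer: $\frac{5665}{4414} \approx 1.2834$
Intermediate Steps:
$\frac{3388 + 2277}{1486 + 122 \cdot 24} = \frac{5665}{1486 + 2928} = \frac{5665}{4414}$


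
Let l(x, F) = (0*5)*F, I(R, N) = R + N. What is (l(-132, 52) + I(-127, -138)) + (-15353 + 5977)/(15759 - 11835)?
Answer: -262309/981 ≈ -267.39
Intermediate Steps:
I(R, N) = N + R
l(x, F) = 0 (l(x, F) = 0*F = 0)
(l(-132, 52) + I(-127, -138)) + (-15353 + 5977)/(15759 - 11835) = (0 + (-138 - 127)) + (-15353 + 5977)/(15759 - 11835) = (0 - 265) - 9376/3924 = -265 - 9376*1/3924 = -265 - 2344/981 = -262309/981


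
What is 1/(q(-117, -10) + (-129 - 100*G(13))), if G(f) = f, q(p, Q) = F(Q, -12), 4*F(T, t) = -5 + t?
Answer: -4/5733 ≈ -0.00069772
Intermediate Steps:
F(T, t) = -5/4 + t/4 (F(T, t) = (-5 + t)/4 = -5/4 + t/4)
q(p, Q) = -17/4 (q(p, Q) = -5/4 + (¼)*(-12) = -5/4 - 3 = -17/4)
1/(q(-117, -10) + (-129 - 100*G(13))) = 1/(-17/4 + (-129 - 100*13)) = 1/(-17/4 + (-129 - 1300)) = 1/(-17/4 - 1429) = 1/(-5733/4) = -4/5733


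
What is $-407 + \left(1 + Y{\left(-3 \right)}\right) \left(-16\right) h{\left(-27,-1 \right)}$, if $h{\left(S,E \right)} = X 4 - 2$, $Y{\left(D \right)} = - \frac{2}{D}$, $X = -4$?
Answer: $73$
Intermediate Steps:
$h{\left(S,E \right)} = -18$ ($h{\left(S,E \right)} = \left(-4\right) 4 - 2 = -16 - 2 = -18$)
$-407 + \left(1 + Y{\left(-3 \right)}\right) \left(-16\right) h{\left(-27,-1 \right)} = -407 + \left(1 - \frac{2}{-3}\right) \left(-16\right) \left(-18\right) = -407 + \left(1 - - \frac{2}{3}\right) \left(-16\right) \left(-18\right) = -407 + \left(1 + \frac{2}{3}\right) \left(-16\right) \left(-18\right) = -407 + \frac{5}{3} \left(-16\right) \left(-18\right) = -407 - -480 = -407 + 480 = 73$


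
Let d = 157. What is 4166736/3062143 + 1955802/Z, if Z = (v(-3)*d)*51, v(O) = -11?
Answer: -267711990334/12843065191 ≈ -20.845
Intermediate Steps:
Z = -88077 (Z = -11*157*51 = -1727*51 = -88077)
4166736/3062143 + 1955802/Z = 4166736/3062143 + 1955802/(-88077) = 4166736*(1/3062143) + 1955802*(-1/88077) = 595248/437449 - 651934/29359 = -267711990334/12843065191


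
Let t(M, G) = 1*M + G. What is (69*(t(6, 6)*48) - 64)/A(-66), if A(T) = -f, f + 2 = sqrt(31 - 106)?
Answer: 79360/79 + 198400*I*sqrt(3)/79 ≈ 1004.6 + 4349.9*I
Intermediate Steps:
f = -2 + 5*I*sqrt(3) (f = -2 + sqrt(31 - 106) = -2 + sqrt(-75) = -2 + 5*I*sqrt(3) ≈ -2.0 + 8.6602*I)
t(M, G) = G + M (t(M, G) = M + G = G + M)
A(T) = 2 - 5*I*sqrt(3) (A(T) = -(-2 + 5*I*sqrt(3)) = 2 - 5*I*sqrt(3))
(69*(t(6, 6)*48) - 64)/A(-66) = (69*((6 + 6)*48) - 64)/(2 - 5*I*sqrt(3)) = (69*(12*48) - 64)/(2 - 5*I*sqrt(3)) = (69*576 - 64)/(2 - 5*I*sqrt(3)) = (39744 - 64)/(2 - 5*I*sqrt(3)) = 39680/(2 - 5*I*sqrt(3))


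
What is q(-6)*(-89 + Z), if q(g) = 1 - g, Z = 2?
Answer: -609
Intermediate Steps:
q(-6)*(-89 + Z) = (1 - 1*(-6))*(-89 + 2) = (1 + 6)*(-87) = 7*(-87) = -609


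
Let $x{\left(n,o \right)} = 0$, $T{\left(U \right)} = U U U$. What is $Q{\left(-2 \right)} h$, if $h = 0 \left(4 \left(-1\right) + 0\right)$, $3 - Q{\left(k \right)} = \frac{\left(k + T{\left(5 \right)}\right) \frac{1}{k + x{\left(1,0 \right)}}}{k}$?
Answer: $0$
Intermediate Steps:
$T{\left(U \right)} = U^{3}$ ($T{\left(U \right)} = U^{2} U = U^{3}$)
$Q{\left(k \right)} = 3 - \frac{125 + k}{k^{2}}$ ($Q{\left(k \right)} = 3 - \frac{\left(k + 5^{3}\right) \frac{1}{k + 0}}{k} = 3 - \frac{\left(k + 125\right) \frac{1}{k}}{k} = 3 - \frac{\left(125 + k\right) \frac{1}{k}}{k} = 3 - \frac{\frac{1}{k} \left(125 + k\right)}{k} = 3 - \frac{125 + k}{k^{2}}$)
$h = 0$ ($h = 0 \left(-4 + 0\right) = 0 \left(-4\right) = 0$)
$Q{\left(-2 \right)} h = \left(3 - \frac{1}{-2} - \frac{125}{4}\right) 0 = \left(3 - - \frac{1}{2} - \frac{125}{4}\right) 0 = \left(3 + \frac{1}{2} - \frac{125}{4}\right) 0 = \left(- \frac{111}{4}\right) 0 = 0$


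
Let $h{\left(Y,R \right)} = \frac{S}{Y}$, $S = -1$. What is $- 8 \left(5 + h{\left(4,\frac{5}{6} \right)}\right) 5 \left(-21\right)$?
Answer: $3990$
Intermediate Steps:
$h{\left(Y,R \right)} = - \frac{1}{Y}$
$- 8 \left(5 + h{\left(4,\frac{5}{6} \right)}\right) 5 \left(-21\right) = - 8 \left(5 - \frac{1}{4}\right) 5 \left(-21\right) = - 8 \cdot \frac{19}{4} \cdot 5 \left(-21\right) = \left(-8\right) \frac{95}{4} \left(-21\right) = \left(-190\right) \left(-21\right) = 3990$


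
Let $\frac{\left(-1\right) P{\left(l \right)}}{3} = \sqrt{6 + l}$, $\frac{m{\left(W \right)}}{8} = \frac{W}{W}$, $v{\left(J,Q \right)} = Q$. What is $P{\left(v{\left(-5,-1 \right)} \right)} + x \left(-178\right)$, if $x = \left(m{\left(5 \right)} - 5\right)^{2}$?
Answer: $-1602 - 3 \sqrt{5} \approx -1608.7$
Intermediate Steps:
$m{\left(W \right)} = 8$ ($m{\left(W \right)} = 8 \frac{W}{W} = 8 \cdot 1 = 8$)
$P{\left(l \right)} = - 3 \sqrt{6 + l}$
$x = 9$ ($x = \left(8 - 5\right)^{2} = 3^{2} = 9$)
$P{\left(v{\left(-5,-1 \right)} \right)} + x \left(-178\right) = - 3 \sqrt{6 - 1} + 9 \left(-178\right) = - 3 \sqrt{5} - 1602 = -1602 - 3 \sqrt{5}$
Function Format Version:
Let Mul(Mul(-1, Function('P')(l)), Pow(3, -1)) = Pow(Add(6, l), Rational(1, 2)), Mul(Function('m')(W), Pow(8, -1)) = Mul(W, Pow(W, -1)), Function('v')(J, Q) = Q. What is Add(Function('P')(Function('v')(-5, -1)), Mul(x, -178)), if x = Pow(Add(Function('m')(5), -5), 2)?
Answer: Add(-1602, Mul(-3, Pow(5, Rational(1, 2)))) ≈ -1608.7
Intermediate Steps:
Function('m')(W) = 8 (Function('m')(W) = Mul(8, Mul(W, Pow(W, -1))) = Mul(8, 1) = 8)
Function('P')(l) = Mul(-3, Pow(Add(6, l), Rational(1, 2)))
x = 9 (x = Pow(Add(8, -5), 2) = Pow(3, 2) = 9)
Add(Function('P')(Function('v')(-5, -1)), Mul(x, -178)) = Add(Mul(-3, Pow(Add(6, -1), Rational(1, 2))), Mul(9, -178)) = Add(Mul(-3, Pow(5, Rational(1, 2))), -1602) = Add(-1602, Mul(-3, Pow(5, Rational(1, 2))))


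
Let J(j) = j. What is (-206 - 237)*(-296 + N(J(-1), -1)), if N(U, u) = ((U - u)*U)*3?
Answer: 131128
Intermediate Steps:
N(U, u) = 3*U*(U - u) (N(U, u) = (U*(U - u))*3 = 3*U*(U - u))
(-206 - 237)*(-296 + N(J(-1), -1)) = (-206 - 237)*(-296 + 3*(-1)*(-1 - 1*(-1))) = -443*(-296 + 3*(-1)*(-1 + 1)) = -443*(-296 + 3*(-1)*0) = -443*(-296 + 0) = -443*(-296) = 131128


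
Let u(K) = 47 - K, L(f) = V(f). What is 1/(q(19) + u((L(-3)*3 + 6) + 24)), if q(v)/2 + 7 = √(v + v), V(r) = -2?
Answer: -9/71 + 2*√38/71 ≈ 0.046885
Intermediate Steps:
L(f) = -2
q(v) = -14 + 2*√2*√v (q(v) = -14 + 2*√(v + v) = -14 + 2*√(2*v) = -14 + 2*(√2*√v) = -14 + 2*√2*√v)
1/(q(19) + u((L(-3)*3 + 6) + 24)) = 1/((-14 + 2*√2*√19) + (47 - ((-2*3 + 6) + 24))) = 1/((-14 + 2*√38) + (47 - ((-6 + 6) + 24))) = 1/((-14 + 2*√38) + (47 - (0 + 24))) = 1/((-14 + 2*√38) + (47 - 1*24)) = 1/((-14 + 2*√38) + (47 - 24)) = 1/((-14 + 2*√38) + 23) = 1/(9 + 2*√38)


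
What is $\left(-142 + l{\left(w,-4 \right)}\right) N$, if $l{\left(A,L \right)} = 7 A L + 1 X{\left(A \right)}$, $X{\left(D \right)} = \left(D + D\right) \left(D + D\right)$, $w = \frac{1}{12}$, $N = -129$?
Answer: $\frac{223385}{12} \approx 18615.0$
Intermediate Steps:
$w = \frac{1}{12} \approx 0.083333$
$X{\left(D \right)} = 4 D^{2}$ ($X{\left(D \right)} = 2 D 2 D = 4 D^{2}$)
$l{\left(A,L \right)} = 4 A^{2} + 7 A L$ ($l{\left(A,L \right)} = 7 A L + 1 \cdot 4 A^{2} = 7 A L + 4 A^{2} = 4 A^{2} + 7 A L$)
$\left(-142 + l{\left(w,-4 \right)}\right) N = \left(-142 + \frac{4 \cdot \frac{1}{12} + 7 \left(-4\right)}{12}\right) \left(-129\right) = \left(-142 + \frac{\frac{1}{3} - 28}{12}\right) \left(-129\right) = \left(-142 + \frac{1}{12} \left(- \frac{83}{3}\right)\right) \left(-129\right) = \left(-142 - \frac{83}{36}\right) \left(-129\right) = \left(- \frac{5195}{36}\right) \left(-129\right) = \frac{223385}{12}$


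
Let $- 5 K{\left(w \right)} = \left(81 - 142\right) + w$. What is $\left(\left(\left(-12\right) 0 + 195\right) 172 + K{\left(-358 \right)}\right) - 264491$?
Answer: $- \frac{1154336}{5} \approx -2.3087 \cdot 10^{5}$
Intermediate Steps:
$K{\left(w \right)} = \frac{61}{5} - \frac{w}{5}$ ($K{\left(w \right)} = - \frac{\left(81 - 142\right) + w}{5} = - \frac{-61 + w}{5} = \frac{61}{5} - \frac{w}{5}$)
$\left(\left(\left(-12\right) 0 + 195\right) 172 + K{\left(-358 \right)}\right) - 264491 = \left(\left(\left(-12\right) 0 + 195\right) 172 + \left(\frac{61}{5} - - \frac{358}{5}\right)\right) - 264491 = \left(\left(0 + 195\right) 172 + \left(\frac{61}{5} + \frac{358}{5}\right)\right) - 264491 = \left(195 \cdot 172 + \frac{419}{5}\right) - 264491 = \left(33540 + \frac{419}{5}\right) - 264491 = \frac{168119}{5} - 264491 = - \frac{1154336}{5}$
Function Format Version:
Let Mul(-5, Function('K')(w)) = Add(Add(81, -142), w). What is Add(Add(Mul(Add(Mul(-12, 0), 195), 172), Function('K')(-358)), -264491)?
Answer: Rational(-1154336, 5) ≈ -2.3087e+5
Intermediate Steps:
Function('K')(w) = Add(Rational(61, 5), Mul(Rational(-1, 5), w)) (Function('K')(w) = Mul(Rational(-1, 5), Add(Add(81, -142), w)) = Mul(Rational(-1, 5), Add(-61, w)) = Add(Rational(61, 5), Mul(Rational(-1, 5), w)))
Add(Add(Mul(Add(Mul(-12, 0), 195), 172), Function('K')(-358)), -264491) = Add(Add(Mul(Add(Mul(-12, 0), 195), 172), Add(Rational(61, 5), Mul(Rational(-1, 5), -358))), -264491) = Add(Add(Mul(Add(0, 195), 172), Add(Rational(61, 5), Rational(358, 5))), -264491) = Add(Add(Mul(195, 172), Rational(419, 5)), -264491) = Add(Add(33540, Rational(419, 5)), -264491) = Add(Rational(168119, 5), -264491) = Rational(-1154336, 5)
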